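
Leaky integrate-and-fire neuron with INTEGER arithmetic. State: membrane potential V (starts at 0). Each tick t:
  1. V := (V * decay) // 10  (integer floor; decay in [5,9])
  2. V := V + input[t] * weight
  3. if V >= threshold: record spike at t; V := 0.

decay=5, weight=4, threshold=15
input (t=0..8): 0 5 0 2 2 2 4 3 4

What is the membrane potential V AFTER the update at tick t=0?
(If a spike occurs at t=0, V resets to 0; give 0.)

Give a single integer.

t=0: input=0 -> V=0
t=1: input=5 -> V=0 FIRE
t=2: input=0 -> V=0
t=3: input=2 -> V=8
t=4: input=2 -> V=12
t=5: input=2 -> V=14
t=6: input=4 -> V=0 FIRE
t=7: input=3 -> V=12
t=8: input=4 -> V=0 FIRE

Answer: 0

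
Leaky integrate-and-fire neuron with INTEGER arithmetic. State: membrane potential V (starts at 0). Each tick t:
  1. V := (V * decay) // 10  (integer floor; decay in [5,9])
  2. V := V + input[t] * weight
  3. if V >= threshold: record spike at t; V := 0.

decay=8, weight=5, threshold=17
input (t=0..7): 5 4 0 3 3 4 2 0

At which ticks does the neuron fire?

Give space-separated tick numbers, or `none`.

Answer: 0 1 4 5

Derivation:
t=0: input=5 -> V=0 FIRE
t=1: input=4 -> V=0 FIRE
t=2: input=0 -> V=0
t=3: input=3 -> V=15
t=4: input=3 -> V=0 FIRE
t=5: input=4 -> V=0 FIRE
t=6: input=2 -> V=10
t=7: input=0 -> V=8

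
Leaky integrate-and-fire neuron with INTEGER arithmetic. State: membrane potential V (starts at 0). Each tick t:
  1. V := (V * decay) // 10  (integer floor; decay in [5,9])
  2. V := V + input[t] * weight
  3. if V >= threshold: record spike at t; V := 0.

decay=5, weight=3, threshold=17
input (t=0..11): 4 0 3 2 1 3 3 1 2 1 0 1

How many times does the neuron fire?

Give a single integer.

t=0: input=4 -> V=12
t=1: input=0 -> V=6
t=2: input=3 -> V=12
t=3: input=2 -> V=12
t=4: input=1 -> V=9
t=5: input=3 -> V=13
t=6: input=3 -> V=15
t=7: input=1 -> V=10
t=8: input=2 -> V=11
t=9: input=1 -> V=8
t=10: input=0 -> V=4
t=11: input=1 -> V=5

Answer: 0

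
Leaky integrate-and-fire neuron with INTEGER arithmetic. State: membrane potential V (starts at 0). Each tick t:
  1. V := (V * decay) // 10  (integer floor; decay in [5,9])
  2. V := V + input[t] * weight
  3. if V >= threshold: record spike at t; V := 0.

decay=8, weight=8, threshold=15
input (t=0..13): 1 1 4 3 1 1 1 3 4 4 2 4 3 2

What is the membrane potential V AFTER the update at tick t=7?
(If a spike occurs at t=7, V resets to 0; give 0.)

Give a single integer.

Answer: 0

Derivation:
t=0: input=1 -> V=8
t=1: input=1 -> V=14
t=2: input=4 -> V=0 FIRE
t=3: input=3 -> V=0 FIRE
t=4: input=1 -> V=8
t=5: input=1 -> V=14
t=6: input=1 -> V=0 FIRE
t=7: input=3 -> V=0 FIRE
t=8: input=4 -> V=0 FIRE
t=9: input=4 -> V=0 FIRE
t=10: input=2 -> V=0 FIRE
t=11: input=4 -> V=0 FIRE
t=12: input=3 -> V=0 FIRE
t=13: input=2 -> V=0 FIRE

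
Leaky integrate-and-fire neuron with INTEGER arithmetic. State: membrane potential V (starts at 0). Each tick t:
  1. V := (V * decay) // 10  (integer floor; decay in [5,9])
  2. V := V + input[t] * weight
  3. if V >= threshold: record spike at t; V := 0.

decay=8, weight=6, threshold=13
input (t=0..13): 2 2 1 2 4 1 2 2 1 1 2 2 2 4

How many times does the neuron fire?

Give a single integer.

Answer: 8

Derivation:
t=0: input=2 -> V=12
t=1: input=2 -> V=0 FIRE
t=2: input=1 -> V=6
t=3: input=2 -> V=0 FIRE
t=4: input=4 -> V=0 FIRE
t=5: input=1 -> V=6
t=6: input=2 -> V=0 FIRE
t=7: input=2 -> V=12
t=8: input=1 -> V=0 FIRE
t=9: input=1 -> V=6
t=10: input=2 -> V=0 FIRE
t=11: input=2 -> V=12
t=12: input=2 -> V=0 FIRE
t=13: input=4 -> V=0 FIRE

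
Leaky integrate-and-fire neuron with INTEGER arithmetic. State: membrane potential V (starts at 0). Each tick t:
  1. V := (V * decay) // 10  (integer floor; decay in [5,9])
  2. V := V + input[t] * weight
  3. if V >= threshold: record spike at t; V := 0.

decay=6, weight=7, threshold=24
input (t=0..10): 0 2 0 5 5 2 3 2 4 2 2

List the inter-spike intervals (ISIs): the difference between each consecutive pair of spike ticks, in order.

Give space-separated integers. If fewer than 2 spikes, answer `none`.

t=0: input=0 -> V=0
t=1: input=2 -> V=14
t=2: input=0 -> V=8
t=3: input=5 -> V=0 FIRE
t=4: input=5 -> V=0 FIRE
t=5: input=2 -> V=14
t=6: input=3 -> V=0 FIRE
t=7: input=2 -> V=14
t=8: input=4 -> V=0 FIRE
t=9: input=2 -> V=14
t=10: input=2 -> V=22

Answer: 1 2 2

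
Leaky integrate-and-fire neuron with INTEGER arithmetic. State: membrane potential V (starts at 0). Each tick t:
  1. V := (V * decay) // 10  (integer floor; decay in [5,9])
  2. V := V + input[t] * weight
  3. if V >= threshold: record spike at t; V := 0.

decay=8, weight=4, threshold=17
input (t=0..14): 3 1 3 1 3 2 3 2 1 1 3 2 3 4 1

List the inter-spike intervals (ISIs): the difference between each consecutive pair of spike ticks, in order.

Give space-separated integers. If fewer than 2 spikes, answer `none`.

Answer: 3 2 3 2

Derivation:
t=0: input=3 -> V=12
t=1: input=1 -> V=13
t=2: input=3 -> V=0 FIRE
t=3: input=1 -> V=4
t=4: input=3 -> V=15
t=5: input=2 -> V=0 FIRE
t=6: input=3 -> V=12
t=7: input=2 -> V=0 FIRE
t=8: input=1 -> V=4
t=9: input=1 -> V=7
t=10: input=3 -> V=0 FIRE
t=11: input=2 -> V=8
t=12: input=3 -> V=0 FIRE
t=13: input=4 -> V=16
t=14: input=1 -> V=16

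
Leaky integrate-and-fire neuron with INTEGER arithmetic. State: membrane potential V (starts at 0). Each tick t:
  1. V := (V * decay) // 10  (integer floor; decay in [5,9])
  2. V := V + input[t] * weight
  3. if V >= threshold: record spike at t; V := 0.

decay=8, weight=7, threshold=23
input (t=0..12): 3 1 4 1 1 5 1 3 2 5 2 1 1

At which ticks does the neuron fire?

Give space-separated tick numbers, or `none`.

t=0: input=3 -> V=21
t=1: input=1 -> V=0 FIRE
t=2: input=4 -> V=0 FIRE
t=3: input=1 -> V=7
t=4: input=1 -> V=12
t=5: input=5 -> V=0 FIRE
t=6: input=1 -> V=7
t=7: input=3 -> V=0 FIRE
t=8: input=2 -> V=14
t=9: input=5 -> V=0 FIRE
t=10: input=2 -> V=14
t=11: input=1 -> V=18
t=12: input=1 -> V=21

Answer: 1 2 5 7 9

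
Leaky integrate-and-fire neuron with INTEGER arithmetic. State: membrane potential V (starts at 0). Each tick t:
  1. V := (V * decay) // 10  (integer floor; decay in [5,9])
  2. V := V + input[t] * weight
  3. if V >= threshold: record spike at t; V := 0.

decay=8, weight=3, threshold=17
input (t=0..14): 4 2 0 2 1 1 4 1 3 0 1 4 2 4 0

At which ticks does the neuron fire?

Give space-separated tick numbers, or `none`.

Answer: 6 11

Derivation:
t=0: input=4 -> V=12
t=1: input=2 -> V=15
t=2: input=0 -> V=12
t=3: input=2 -> V=15
t=4: input=1 -> V=15
t=5: input=1 -> V=15
t=6: input=4 -> V=0 FIRE
t=7: input=1 -> V=3
t=8: input=3 -> V=11
t=9: input=0 -> V=8
t=10: input=1 -> V=9
t=11: input=4 -> V=0 FIRE
t=12: input=2 -> V=6
t=13: input=4 -> V=16
t=14: input=0 -> V=12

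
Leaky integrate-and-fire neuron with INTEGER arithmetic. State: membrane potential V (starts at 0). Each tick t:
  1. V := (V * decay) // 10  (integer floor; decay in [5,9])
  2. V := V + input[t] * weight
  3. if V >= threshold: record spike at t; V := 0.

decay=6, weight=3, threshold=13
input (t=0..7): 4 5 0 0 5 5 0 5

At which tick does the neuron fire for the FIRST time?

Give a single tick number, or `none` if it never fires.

t=0: input=4 -> V=12
t=1: input=5 -> V=0 FIRE
t=2: input=0 -> V=0
t=3: input=0 -> V=0
t=4: input=5 -> V=0 FIRE
t=5: input=5 -> V=0 FIRE
t=6: input=0 -> V=0
t=7: input=5 -> V=0 FIRE

Answer: 1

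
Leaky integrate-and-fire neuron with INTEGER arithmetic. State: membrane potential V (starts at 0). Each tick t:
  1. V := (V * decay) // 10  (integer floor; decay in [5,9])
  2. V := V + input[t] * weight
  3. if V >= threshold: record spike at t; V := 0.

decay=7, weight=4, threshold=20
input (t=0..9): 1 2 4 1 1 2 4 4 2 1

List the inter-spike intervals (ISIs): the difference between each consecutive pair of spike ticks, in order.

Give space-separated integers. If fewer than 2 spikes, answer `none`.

Answer: 4

Derivation:
t=0: input=1 -> V=4
t=1: input=2 -> V=10
t=2: input=4 -> V=0 FIRE
t=3: input=1 -> V=4
t=4: input=1 -> V=6
t=5: input=2 -> V=12
t=6: input=4 -> V=0 FIRE
t=7: input=4 -> V=16
t=8: input=2 -> V=19
t=9: input=1 -> V=17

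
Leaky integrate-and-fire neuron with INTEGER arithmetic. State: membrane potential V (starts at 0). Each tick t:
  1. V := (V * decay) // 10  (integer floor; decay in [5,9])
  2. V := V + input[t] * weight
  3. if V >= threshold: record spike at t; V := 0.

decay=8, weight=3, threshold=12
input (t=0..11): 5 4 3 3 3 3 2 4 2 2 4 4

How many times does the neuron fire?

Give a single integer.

t=0: input=5 -> V=0 FIRE
t=1: input=4 -> V=0 FIRE
t=2: input=3 -> V=9
t=3: input=3 -> V=0 FIRE
t=4: input=3 -> V=9
t=5: input=3 -> V=0 FIRE
t=6: input=2 -> V=6
t=7: input=4 -> V=0 FIRE
t=8: input=2 -> V=6
t=9: input=2 -> V=10
t=10: input=4 -> V=0 FIRE
t=11: input=4 -> V=0 FIRE

Answer: 7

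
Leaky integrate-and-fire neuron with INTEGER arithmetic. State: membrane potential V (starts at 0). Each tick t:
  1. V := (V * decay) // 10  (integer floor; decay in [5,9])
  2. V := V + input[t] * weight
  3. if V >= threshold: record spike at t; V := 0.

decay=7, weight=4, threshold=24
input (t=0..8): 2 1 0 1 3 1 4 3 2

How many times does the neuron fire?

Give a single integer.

Answer: 1

Derivation:
t=0: input=2 -> V=8
t=1: input=1 -> V=9
t=2: input=0 -> V=6
t=3: input=1 -> V=8
t=4: input=3 -> V=17
t=5: input=1 -> V=15
t=6: input=4 -> V=0 FIRE
t=7: input=3 -> V=12
t=8: input=2 -> V=16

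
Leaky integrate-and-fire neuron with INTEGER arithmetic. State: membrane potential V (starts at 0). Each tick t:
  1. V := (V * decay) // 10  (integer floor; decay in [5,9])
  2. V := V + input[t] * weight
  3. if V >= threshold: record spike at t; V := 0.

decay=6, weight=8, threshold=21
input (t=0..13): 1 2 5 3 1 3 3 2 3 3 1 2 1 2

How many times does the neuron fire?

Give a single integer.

t=0: input=1 -> V=8
t=1: input=2 -> V=20
t=2: input=5 -> V=0 FIRE
t=3: input=3 -> V=0 FIRE
t=4: input=1 -> V=8
t=5: input=3 -> V=0 FIRE
t=6: input=3 -> V=0 FIRE
t=7: input=2 -> V=16
t=8: input=3 -> V=0 FIRE
t=9: input=3 -> V=0 FIRE
t=10: input=1 -> V=8
t=11: input=2 -> V=20
t=12: input=1 -> V=20
t=13: input=2 -> V=0 FIRE

Answer: 7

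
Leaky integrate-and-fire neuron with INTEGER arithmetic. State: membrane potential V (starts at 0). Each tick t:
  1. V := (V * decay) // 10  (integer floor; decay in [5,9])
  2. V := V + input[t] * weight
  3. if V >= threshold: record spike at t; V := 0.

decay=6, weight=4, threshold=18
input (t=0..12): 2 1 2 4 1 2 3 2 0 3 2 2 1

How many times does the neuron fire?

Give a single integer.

t=0: input=2 -> V=8
t=1: input=1 -> V=8
t=2: input=2 -> V=12
t=3: input=4 -> V=0 FIRE
t=4: input=1 -> V=4
t=5: input=2 -> V=10
t=6: input=3 -> V=0 FIRE
t=7: input=2 -> V=8
t=8: input=0 -> V=4
t=9: input=3 -> V=14
t=10: input=2 -> V=16
t=11: input=2 -> V=17
t=12: input=1 -> V=14

Answer: 2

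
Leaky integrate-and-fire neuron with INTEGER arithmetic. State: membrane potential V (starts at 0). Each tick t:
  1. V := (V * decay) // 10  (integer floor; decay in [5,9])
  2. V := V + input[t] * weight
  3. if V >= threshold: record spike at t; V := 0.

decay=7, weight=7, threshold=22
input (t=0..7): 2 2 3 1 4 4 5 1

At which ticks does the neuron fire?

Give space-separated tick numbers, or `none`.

Answer: 1 4 5 6

Derivation:
t=0: input=2 -> V=14
t=1: input=2 -> V=0 FIRE
t=2: input=3 -> V=21
t=3: input=1 -> V=21
t=4: input=4 -> V=0 FIRE
t=5: input=4 -> V=0 FIRE
t=6: input=5 -> V=0 FIRE
t=7: input=1 -> V=7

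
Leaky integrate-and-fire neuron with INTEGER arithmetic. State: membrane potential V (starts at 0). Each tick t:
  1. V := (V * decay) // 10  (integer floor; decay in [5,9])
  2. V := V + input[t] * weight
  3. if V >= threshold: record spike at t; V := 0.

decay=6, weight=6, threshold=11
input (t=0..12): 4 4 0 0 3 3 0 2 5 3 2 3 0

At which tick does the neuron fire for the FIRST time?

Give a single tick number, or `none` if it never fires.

t=0: input=4 -> V=0 FIRE
t=1: input=4 -> V=0 FIRE
t=2: input=0 -> V=0
t=3: input=0 -> V=0
t=4: input=3 -> V=0 FIRE
t=5: input=3 -> V=0 FIRE
t=6: input=0 -> V=0
t=7: input=2 -> V=0 FIRE
t=8: input=5 -> V=0 FIRE
t=9: input=3 -> V=0 FIRE
t=10: input=2 -> V=0 FIRE
t=11: input=3 -> V=0 FIRE
t=12: input=0 -> V=0

Answer: 0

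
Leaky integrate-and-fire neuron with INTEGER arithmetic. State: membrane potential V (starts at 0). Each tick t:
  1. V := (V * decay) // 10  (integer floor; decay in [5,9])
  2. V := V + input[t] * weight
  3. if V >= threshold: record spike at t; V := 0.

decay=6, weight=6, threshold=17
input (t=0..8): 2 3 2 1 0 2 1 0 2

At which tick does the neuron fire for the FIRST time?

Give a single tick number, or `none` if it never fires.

Answer: 1

Derivation:
t=0: input=2 -> V=12
t=1: input=3 -> V=0 FIRE
t=2: input=2 -> V=12
t=3: input=1 -> V=13
t=4: input=0 -> V=7
t=5: input=2 -> V=16
t=6: input=1 -> V=15
t=7: input=0 -> V=9
t=8: input=2 -> V=0 FIRE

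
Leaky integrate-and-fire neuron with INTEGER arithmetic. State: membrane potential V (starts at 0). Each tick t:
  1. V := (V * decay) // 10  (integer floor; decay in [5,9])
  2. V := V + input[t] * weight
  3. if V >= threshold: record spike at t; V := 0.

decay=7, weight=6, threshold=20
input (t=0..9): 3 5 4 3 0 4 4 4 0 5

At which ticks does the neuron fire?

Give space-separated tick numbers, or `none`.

Answer: 1 2 5 6 7 9

Derivation:
t=0: input=3 -> V=18
t=1: input=5 -> V=0 FIRE
t=2: input=4 -> V=0 FIRE
t=3: input=3 -> V=18
t=4: input=0 -> V=12
t=5: input=4 -> V=0 FIRE
t=6: input=4 -> V=0 FIRE
t=7: input=4 -> V=0 FIRE
t=8: input=0 -> V=0
t=9: input=5 -> V=0 FIRE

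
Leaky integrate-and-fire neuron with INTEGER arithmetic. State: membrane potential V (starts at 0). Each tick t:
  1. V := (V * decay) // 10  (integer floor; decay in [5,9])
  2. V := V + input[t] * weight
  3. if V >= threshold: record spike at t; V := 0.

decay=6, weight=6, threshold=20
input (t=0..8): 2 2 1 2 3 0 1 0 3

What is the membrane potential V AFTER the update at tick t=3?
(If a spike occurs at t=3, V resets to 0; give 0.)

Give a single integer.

t=0: input=2 -> V=12
t=1: input=2 -> V=19
t=2: input=1 -> V=17
t=3: input=2 -> V=0 FIRE
t=4: input=3 -> V=18
t=5: input=0 -> V=10
t=6: input=1 -> V=12
t=7: input=0 -> V=7
t=8: input=3 -> V=0 FIRE

Answer: 0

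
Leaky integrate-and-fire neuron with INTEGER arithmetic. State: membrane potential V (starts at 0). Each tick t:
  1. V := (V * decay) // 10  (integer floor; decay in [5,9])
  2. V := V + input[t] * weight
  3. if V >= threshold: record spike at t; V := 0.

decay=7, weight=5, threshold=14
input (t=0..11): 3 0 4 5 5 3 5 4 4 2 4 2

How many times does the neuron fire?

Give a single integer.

t=0: input=3 -> V=0 FIRE
t=1: input=0 -> V=0
t=2: input=4 -> V=0 FIRE
t=3: input=5 -> V=0 FIRE
t=4: input=5 -> V=0 FIRE
t=5: input=3 -> V=0 FIRE
t=6: input=5 -> V=0 FIRE
t=7: input=4 -> V=0 FIRE
t=8: input=4 -> V=0 FIRE
t=9: input=2 -> V=10
t=10: input=4 -> V=0 FIRE
t=11: input=2 -> V=10

Answer: 9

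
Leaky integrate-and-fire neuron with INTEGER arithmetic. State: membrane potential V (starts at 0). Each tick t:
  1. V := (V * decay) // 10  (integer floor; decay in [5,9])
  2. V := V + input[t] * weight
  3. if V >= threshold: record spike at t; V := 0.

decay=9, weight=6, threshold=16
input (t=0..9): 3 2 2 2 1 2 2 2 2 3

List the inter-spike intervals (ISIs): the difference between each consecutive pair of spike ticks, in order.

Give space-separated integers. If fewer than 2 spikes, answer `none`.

Answer: 2 2 2 2 1

Derivation:
t=0: input=3 -> V=0 FIRE
t=1: input=2 -> V=12
t=2: input=2 -> V=0 FIRE
t=3: input=2 -> V=12
t=4: input=1 -> V=0 FIRE
t=5: input=2 -> V=12
t=6: input=2 -> V=0 FIRE
t=7: input=2 -> V=12
t=8: input=2 -> V=0 FIRE
t=9: input=3 -> V=0 FIRE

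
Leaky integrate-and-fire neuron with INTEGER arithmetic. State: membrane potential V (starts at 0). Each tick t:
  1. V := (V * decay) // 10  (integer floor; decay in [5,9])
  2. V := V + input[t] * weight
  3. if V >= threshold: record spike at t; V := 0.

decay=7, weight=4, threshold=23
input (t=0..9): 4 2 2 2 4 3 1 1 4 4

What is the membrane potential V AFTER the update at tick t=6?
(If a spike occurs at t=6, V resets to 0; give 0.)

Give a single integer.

Answer: 12

Derivation:
t=0: input=4 -> V=16
t=1: input=2 -> V=19
t=2: input=2 -> V=21
t=3: input=2 -> V=22
t=4: input=4 -> V=0 FIRE
t=5: input=3 -> V=12
t=6: input=1 -> V=12
t=7: input=1 -> V=12
t=8: input=4 -> V=0 FIRE
t=9: input=4 -> V=16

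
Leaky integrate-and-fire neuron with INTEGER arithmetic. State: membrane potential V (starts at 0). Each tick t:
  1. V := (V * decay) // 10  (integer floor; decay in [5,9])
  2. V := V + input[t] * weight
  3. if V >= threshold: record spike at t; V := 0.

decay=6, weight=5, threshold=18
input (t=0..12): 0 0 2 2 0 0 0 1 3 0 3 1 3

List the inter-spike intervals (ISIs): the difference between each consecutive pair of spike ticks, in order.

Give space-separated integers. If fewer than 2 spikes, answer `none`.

Answer: 4

Derivation:
t=0: input=0 -> V=0
t=1: input=0 -> V=0
t=2: input=2 -> V=10
t=3: input=2 -> V=16
t=4: input=0 -> V=9
t=5: input=0 -> V=5
t=6: input=0 -> V=3
t=7: input=1 -> V=6
t=8: input=3 -> V=0 FIRE
t=9: input=0 -> V=0
t=10: input=3 -> V=15
t=11: input=1 -> V=14
t=12: input=3 -> V=0 FIRE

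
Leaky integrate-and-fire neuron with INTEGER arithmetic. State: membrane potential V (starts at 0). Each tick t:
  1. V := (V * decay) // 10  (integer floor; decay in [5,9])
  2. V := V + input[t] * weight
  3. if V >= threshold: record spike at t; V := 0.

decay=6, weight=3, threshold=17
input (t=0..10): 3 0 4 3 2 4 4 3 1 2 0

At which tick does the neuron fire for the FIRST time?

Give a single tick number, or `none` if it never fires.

t=0: input=3 -> V=9
t=1: input=0 -> V=5
t=2: input=4 -> V=15
t=3: input=3 -> V=0 FIRE
t=4: input=2 -> V=6
t=5: input=4 -> V=15
t=6: input=4 -> V=0 FIRE
t=7: input=3 -> V=9
t=8: input=1 -> V=8
t=9: input=2 -> V=10
t=10: input=0 -> V=6

Answer: 3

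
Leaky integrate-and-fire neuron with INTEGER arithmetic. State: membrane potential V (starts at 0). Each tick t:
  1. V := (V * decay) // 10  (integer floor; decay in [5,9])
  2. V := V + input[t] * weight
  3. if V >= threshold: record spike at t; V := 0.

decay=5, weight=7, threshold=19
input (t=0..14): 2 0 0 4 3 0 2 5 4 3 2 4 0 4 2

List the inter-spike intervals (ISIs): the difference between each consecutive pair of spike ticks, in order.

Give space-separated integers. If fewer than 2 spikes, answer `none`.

t=0: input=2 -> V=14
t=1: input=0 -> V=7
t=2: input=0 -> V=3
t=3: input=4 -> V=0 FIRE
t=4: input=3 -> V=0 FIRE
t=5: input=0 -> V=0
t=6: input=2 -> V=14
t=7: input=5 -> V=0 FIRE
t=8: input=4 -> V=0 FIRE
t=9: input=3 -> V=0 FIRE
t=10: input=2 -> V=14
t=11: input=4 -> V=0 FIRE
t=12: input=0 -> V=0
t=13: input=4 -> V=0 FIRE
t=14: input=2 -> V=14

Answer: 1 3 1 1 2 2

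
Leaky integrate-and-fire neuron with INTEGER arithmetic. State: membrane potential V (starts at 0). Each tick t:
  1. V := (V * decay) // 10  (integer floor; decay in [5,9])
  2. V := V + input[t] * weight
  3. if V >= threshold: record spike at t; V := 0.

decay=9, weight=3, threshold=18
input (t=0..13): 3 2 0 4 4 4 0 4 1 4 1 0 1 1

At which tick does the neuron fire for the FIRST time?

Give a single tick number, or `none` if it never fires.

Answer: 3

Derivation:
t=0: input=3 -> V=9
t=1: input=2 -> V=14
t=2: input=0 -> V=12
t=3: input=4 -> V=0 FIRE
t=4: input=4 -> V=12
t=5: input=4 -> V=0 FIRE
t=6: input=0 -> V=0
t=7: input=4 -> V=12
t=8: input=1 -> V=13
t=9: input=4 -> V=0 FIRE
t=10: input=1 -> V=3
t=11: input=0 -> V=2
t=12: input=1 -> V=4
t=13: input=1 -> V=6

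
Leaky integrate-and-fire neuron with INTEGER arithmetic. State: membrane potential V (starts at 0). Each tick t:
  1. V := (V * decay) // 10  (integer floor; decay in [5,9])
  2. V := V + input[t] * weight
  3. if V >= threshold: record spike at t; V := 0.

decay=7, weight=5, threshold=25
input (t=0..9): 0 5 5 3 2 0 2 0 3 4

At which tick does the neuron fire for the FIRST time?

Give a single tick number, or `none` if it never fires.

Answer: 1

Derivation:
t=0: input=0 -> V=0
t=1: input=5 -> V=0 FIRE
t=2: input=5 -> V=0 FIRE
t=3: input=3 -> V=15
t=4: input=2 -> V=20
t=5: input=0 -> V=14
t=6: input=2 -> V=19
t=7: input=0 -> V=13
t=8: input=3 -> V=24
t=9: input=4 -> V=0 FIRE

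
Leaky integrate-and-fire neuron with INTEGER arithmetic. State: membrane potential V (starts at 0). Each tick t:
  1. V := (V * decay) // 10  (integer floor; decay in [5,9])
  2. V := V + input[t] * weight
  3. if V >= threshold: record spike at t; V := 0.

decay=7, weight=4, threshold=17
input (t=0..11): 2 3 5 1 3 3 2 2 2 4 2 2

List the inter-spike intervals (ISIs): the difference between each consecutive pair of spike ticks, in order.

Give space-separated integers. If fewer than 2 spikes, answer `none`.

Answer: 1 3 3 2

Derivation:
t=0: input=2 -> V=8
t=1: input=3 -> V=0 FIRE
t=2: input=5 -> V=0 FIRE
t=3: input=1 -> V=4
t=4: input=3 -> V=14
t=5: input=3 -> V=0 FIRE
t=6: input=2 -> V=8
t=7: input=2 -> V=13
t=8: input=2 -> V=0 FIRE
t=9: input=4 -> V=16
t=10: input=2 -> V=0 FIRE
t=11: input=2 -> V=8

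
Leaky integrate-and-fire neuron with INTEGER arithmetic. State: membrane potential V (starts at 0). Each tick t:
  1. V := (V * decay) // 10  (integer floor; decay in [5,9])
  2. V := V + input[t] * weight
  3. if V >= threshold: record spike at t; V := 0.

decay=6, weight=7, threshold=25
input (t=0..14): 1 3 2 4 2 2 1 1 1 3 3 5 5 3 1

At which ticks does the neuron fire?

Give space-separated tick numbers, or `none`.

Answer: 1 3 9 11 12

Derivation:
t=0: input=1 -> V=7
t=1: input=3 -> V=0 FIRE
t=2: input=2 -> V=14
t=3: input=4 -> V=0 FIRE
t=4: input=2 -> V=14
t=5: input=2 -> V=22
t=6: input=1 -> V=20
t=7: input=1 -> V=19
t=8: input=1 -> V=18
t=9: input=3 -> V=0 FIRE
t=10: input=3 -> V=21
t=11: input=5 -> V=0 FIRE
t=12: input=5 -> V=0 FIRE
t=13: input=3 -> V=21
t=14: input=1 -> V=19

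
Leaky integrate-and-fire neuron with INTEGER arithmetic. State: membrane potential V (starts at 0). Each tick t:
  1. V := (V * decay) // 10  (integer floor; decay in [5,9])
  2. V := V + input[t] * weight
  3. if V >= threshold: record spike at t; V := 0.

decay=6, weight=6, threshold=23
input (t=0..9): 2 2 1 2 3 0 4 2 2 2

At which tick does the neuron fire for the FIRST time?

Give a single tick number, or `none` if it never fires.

Answer: 4

Derivation:
t=0: input=2 -> V=12
t=1: input=2 -> V=19
t=2: input=1 -> V=17
t=3: input=2 -> V=22
t=4: input=3 -> V=0 FIRE
t=5: input=0 -> V=0
t=6: input=4 -> V=0 FIRE
t=7: input=2 -> V=12
t=8: input=2 -> V=19
t=9: input=2 -> V=0 FIRE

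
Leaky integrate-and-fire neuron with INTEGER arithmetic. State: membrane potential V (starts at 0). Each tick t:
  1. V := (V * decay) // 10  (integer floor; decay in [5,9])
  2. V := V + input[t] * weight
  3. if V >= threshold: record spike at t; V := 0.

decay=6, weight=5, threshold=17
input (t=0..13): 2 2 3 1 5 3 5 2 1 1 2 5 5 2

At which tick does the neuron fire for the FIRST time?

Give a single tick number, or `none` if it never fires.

Answer: 2

Derivation:
t=0: input=2 -> V=10
t=1: input=2 -> V=16
t=2: input=3 -> V=0 FIRE
t=3: input=1 -> V=5
t=4: input=5 -> V=0 FIRE
t=5: input=3 -> V=15
t=6: input=5 -> V=0 FIRE
t=7: input=2 -> V=10
t=8: input=1 -> V=11
t=9: input=1 -> V=11
t=10: input=2 -> V=16
t=11: input=5 -> V=0 FIRE
t=12: input=5 -> V=0 FIRE
t=13: input=2 -> V=10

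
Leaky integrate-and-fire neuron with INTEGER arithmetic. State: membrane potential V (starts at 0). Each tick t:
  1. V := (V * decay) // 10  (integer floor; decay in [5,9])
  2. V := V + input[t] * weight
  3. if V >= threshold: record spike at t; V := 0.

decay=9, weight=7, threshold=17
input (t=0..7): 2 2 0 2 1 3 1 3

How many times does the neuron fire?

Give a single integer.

t=0: input=2 -> V=14
t=1: input=2 -> V=0 FIRE
t=2: input=0 -> V=0
t=3: input=2 -> V=14
t=4: input=1 -> V=0 FIRE
t=5: input=3 -> V=0 FIRE
t=6: input=1 -> V=7
t=7: input=3 -> V=0 FIRE

Answer: 4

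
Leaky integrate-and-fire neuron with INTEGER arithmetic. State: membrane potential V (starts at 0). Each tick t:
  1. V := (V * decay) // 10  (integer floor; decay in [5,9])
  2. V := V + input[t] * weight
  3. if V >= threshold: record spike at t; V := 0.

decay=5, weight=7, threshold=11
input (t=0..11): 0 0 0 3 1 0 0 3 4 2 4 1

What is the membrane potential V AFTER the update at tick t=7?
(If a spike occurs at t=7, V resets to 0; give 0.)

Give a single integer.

Answer: 0

Derivation:
t=0: input=0 -> V=0
t=1: input=0 -> V=0
t=2: input=0 -> V=0
t=3: input=3 -> V=0 FIRE
t=4: input=1 -> V=7
t=5: input=0 -> V=3
t=6: input=0 -> V=1
t=7: input=3 -> V=0 FIRE
t=8: input=4 -> V=0 FIRE
t=9: input=2 -> V=0 FIRE
t=10: input=4 -> V=0 FIRE
t=11: input=1 -> V=7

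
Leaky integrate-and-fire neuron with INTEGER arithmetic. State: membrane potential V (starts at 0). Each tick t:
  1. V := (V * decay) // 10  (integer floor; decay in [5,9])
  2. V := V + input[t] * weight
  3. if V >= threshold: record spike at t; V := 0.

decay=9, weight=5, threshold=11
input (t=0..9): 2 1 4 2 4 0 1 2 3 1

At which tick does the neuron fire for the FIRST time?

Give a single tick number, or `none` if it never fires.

Answer: 1

Derivation:
t=0: input=2 -> V=10
t=1: input=1 -> V=0 FIRE
t=2: input=4 -> V=0 FIRE
t=3: input=2 -> V=10
t=4: input=4 -> V=0 FIRE
t=5: input=0 -> V=0
t=6: input=1 -> V=5
t=7: input=2 -> V=0 FIRE
t=8: input=3 -> V=0 FIRE
t=9: input=1 -> V=5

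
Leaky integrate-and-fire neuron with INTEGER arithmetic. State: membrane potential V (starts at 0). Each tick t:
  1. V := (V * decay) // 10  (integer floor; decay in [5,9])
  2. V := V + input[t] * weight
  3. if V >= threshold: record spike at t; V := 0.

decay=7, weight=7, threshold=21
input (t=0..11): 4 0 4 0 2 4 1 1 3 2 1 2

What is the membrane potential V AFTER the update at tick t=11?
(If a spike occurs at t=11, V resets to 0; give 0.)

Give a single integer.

t=0: input=4 -> V=0 FIRE
t=1: input=0 -> V=0
t=2: input=4 -> V=0 FIRE
t=3: input=0 -> V=0
t=4: input=2 -> V=14
t=5: input=4 -> V=0 FIRE
t=6: input=1 -> V=7
t=7: input=1 -> V=11
t=8: input=3 -> V=0 FIRE
t=9: input=2 -> V=14
t=10: input=1 -> V=16
t=11: input=2 -> V=0 FIRE

Answer: 0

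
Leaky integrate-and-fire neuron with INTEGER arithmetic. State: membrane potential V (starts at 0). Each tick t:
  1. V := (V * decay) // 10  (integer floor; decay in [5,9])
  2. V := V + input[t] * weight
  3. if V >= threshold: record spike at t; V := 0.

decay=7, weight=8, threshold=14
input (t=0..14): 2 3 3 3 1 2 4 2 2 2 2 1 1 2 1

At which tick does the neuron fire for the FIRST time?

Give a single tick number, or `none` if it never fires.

t=0: input=2 -> V=0 FIRE
t=1: input=3 -> V=0 FIRE
t=2: input=3 -> V=0 FIRE
t=3: input=3 -> V=0 FIRE
t=4: input=1 -> V=8
t=5: input=2 -> V=0 FIRE
t=6: input=4 -> V=0 FIRE
t=7: input=2 -> V=0 FIRE
t=8: input=2 -> V=0 FIRE
t=9: input=2 -> V=0 FIRE
t=10: input=2 -> V=0 FIRE
t=11: input=1 -> V=8
t=12: input=1 -> V=13
t=13: input=2 -> V=0 FIRE
t=14: input=1 -> V=8

Answer: 0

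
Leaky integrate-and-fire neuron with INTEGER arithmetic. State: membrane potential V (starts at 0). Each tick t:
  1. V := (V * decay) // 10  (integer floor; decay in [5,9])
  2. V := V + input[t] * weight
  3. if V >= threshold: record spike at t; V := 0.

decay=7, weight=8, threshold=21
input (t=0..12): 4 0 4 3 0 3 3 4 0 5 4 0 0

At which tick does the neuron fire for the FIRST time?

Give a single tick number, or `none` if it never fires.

Answer: 0

Derivation:
t=0: input=4 -> V=0 FIRE
t=1: input=0 -> V=0
t=2: input=4 -> V=0 FIRE
t=3: input=3 -> V=0 FIRE
t=4: input=0 -> V=0
t=5: input=3 -> V=0 FIRE
t=6: input=3 -> V=0 FIRE
t=7: input=4 -> V=0 FIRE
t=8: input=0 -> V=0
t=9: input=5 -> V=0 FIRE
t=10: input=4 -> V=0 FIRE
t=11: input=0 -> V=0
t=12: input=0 -> V=0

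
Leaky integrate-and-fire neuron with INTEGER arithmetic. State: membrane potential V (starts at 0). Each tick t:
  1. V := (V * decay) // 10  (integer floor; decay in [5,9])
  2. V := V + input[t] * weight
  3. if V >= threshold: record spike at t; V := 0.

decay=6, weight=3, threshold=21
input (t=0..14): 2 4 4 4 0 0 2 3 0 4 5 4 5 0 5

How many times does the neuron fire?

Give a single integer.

Answer: 3

Derivation:
t=0: input=2 -> V=6
t=1: input=4 -> V=15
t=2: input=4 -> V=0 FIRE
t=3: input=4 -> V=12
t=4: input=0 -> V=7
t=5: input=0 -> V=4
t=6: input=2 -> V=8
t=7: input=3 -> V=13
t=8: input=0 -> V=7
t=9: input=4 -> V=16
t=10: input=5 -> V=0 FIRE
t=11: input=4 -> V=12
t=12: input=5 -> V=0 FIRE
t=13: input=0 -> V=0
t=14: input=5 -> V=15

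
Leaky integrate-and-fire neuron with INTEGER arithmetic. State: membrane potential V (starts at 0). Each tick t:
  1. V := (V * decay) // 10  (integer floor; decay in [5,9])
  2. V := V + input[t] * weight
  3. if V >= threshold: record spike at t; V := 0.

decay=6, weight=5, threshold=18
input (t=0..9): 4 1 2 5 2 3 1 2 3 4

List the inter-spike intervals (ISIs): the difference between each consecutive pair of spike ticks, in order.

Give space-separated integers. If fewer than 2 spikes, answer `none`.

t=0: input=4 -> V=0 FIRE
t=1: input=1 -> V=5
t=2: input=2 -> V=13
t=3: input=5 -> V=0 FIRE
t=4: input=2 -> V=10
t=5: input=3 -> V=0 FIRE
t=6: input=1 -> V=5
t=7: input=2 -> V=13
t=8: input=3 -> V=0 FIRE
t=9: input=4 -> V=0 FIRE

Answer: 3 2 3 1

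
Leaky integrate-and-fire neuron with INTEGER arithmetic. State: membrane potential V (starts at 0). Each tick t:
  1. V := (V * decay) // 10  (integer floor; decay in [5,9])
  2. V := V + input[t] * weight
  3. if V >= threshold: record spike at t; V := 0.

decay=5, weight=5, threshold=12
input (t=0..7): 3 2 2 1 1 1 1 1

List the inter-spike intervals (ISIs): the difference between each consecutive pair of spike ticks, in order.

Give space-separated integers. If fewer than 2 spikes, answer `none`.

t=0: input=3 -> V=0 FIRE
t=1: input=2 -> V=10
t=2: input=2 -> V=0 FIRE
t=3: input=1 -> V=5
t=4: input=1 -> V=7
t=5: input=1 -> V=8
t=6: input=1 -> V=9
t=7: input=1 -> V=9

Answer: 2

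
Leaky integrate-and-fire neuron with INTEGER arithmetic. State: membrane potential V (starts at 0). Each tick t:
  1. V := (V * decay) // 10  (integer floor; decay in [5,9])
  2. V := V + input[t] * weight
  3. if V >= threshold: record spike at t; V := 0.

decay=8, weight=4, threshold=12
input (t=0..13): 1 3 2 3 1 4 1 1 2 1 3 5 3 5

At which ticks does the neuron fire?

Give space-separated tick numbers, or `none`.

Answer: 1 3 5 8 10 11 12 13

Derivation:
t=0: input=1 -> V=4
t=1: input=3 -> V=0 FIRE
t=2: input=2 -> V=8
t=3: input=3 -> V=0 FIRE
t=4: input=1 -> V=4
t=5: input=4 -> V=0 FIRE
t=6: input=1 -> V=4
t=7: input=1 -> V=7
t=8: input=2 -> V=0 FIRE
t=9: input=1 -> V=4
t=10: input=3 -> V=0 FIRE
t=11: input=5 -> V=0 FIRE
t=12: input=3 -> V=0 FIRE
t=13: input=5 -> V=0 FIRE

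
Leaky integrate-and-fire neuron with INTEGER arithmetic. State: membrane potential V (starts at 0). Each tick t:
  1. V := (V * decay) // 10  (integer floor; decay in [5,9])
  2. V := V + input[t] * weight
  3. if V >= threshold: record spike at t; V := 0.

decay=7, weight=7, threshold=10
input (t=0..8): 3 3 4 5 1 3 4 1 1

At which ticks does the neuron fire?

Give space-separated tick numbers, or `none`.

t=0: input=3 -> V=0 FIRE
t=1: input=3 -> V=0 FIRE
t=2: input=4 -> V=0 FIRE
t=3: input=5 -> V=0 FIRE
t=4: input=1 -> V=7
t=5: input=3 -> V=0 FIRE
t=6: input=4 -> V=0 FIRE
t=7: input=1 -> V=7
t=8: input=1 -> V=0 FIRE

Answer: 0 1 2 3 5 6 8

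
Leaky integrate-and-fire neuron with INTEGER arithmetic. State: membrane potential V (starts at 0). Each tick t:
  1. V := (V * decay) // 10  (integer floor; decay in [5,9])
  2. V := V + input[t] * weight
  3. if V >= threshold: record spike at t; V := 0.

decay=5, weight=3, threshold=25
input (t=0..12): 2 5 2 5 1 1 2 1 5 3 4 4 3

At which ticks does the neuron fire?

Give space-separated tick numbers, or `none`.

t=0: input=2 -> V=6
t=1: input=5 -> V=18
t=2: input=2 -> V=15
t=3: input=5 -> V=22
t=4: input=1 -> V=14
t=5: input=1 -> V=10
t=6: input=2 -> V=11
t=7: input=1 -> V=8
t=8: input=5 -> V=19
t=9: input=3 -> V=18
t=10: input=4 -> V=21
t=11: input=4 -> V=22
t=12: input=3 -> V=20

Answer: none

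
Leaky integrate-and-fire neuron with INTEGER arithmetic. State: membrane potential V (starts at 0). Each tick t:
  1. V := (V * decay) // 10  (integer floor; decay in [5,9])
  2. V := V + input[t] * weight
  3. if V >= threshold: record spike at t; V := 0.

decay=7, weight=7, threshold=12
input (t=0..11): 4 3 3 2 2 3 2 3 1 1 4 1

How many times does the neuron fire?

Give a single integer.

Answer: 9

Derivation:
t=0: input=4 -> V=0 FIRE
t=1: input=3 -> V=0 FIRE
t=2: input=3 -> V=0 FIRE
t=3: input=2 -> V=0 FIRE
t=4: input=2 -> V=0 FIRE
t=5: input=3 -> V=0 FIRE
t=6: input=2 -> V=0 FIRE
t=7: input=3 -> V=0 FIRE
t=8: input=1 -> V=7
t=9: input=1 -> V=11
t=10: input=4 -> V=0 FIRE
t=11: input=1 -> V=7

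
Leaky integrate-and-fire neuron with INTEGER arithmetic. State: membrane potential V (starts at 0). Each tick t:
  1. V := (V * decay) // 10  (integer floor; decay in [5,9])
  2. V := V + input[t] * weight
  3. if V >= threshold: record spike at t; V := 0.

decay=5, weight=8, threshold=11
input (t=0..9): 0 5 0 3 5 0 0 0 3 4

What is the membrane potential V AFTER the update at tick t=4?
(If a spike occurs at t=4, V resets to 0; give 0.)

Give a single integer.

t=0: input=0 -> V=0
t=1: input=5 -> V=0 FIRE
t=2: input=0 -> V=0
t=3: input=3 -> V=0 FIRE
t=4: input=5 -> V=0 FIRE
t=5: input=0 -> V=0
t=6: input=0 -> V=0
t=7: input=0 -> V=0
t=8: input=3 -> V=0 FIRE
t=9: input=4 -> V=0 FIRE

Answer: 0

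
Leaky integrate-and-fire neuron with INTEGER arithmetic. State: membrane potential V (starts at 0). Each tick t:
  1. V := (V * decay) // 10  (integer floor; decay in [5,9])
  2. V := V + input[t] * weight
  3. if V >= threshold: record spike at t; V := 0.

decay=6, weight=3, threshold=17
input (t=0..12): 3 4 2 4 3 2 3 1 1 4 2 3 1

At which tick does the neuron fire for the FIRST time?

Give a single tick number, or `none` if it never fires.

Answer: 1

Derivation:
t=0: input=3 -> V=9
t=1: input=4 -> V=0 FIRE
t=2: input=2 -> V=6
t=3: input=4 -> V=15
t=4: input=3 -> V=0 FIRE
t=5: input=2 -> V=6
t=6: input=3 -> V=12
t=7: input=1 -> V=10
t=8: input=1 -> V=9
t=9: input=4 -> V=0 FIRE
t=10: input=2 -> V=6
t=11: input=3 -> V=12
t=12: input=1 -> V=10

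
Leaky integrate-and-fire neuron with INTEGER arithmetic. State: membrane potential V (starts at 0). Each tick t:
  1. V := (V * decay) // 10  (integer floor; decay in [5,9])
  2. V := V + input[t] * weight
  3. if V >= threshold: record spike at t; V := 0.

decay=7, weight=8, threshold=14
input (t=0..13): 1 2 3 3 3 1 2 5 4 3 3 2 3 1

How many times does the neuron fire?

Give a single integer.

t=0: input=1 -> V=8
t=1: input=2 -> V=0 FIRE
t=2: input=3 -> V=0 FIRE
t=3: input=3 -> V=0 FIRE
t=4: input=3 -> V=0 FIRE
t=5: input=1 -> V=8
t=6: input=2 -> V=0 FIRE
t=7: input=5 -> V=0 FIRE
t=8: input=4 -> V=0 FIRE
t=9: input=3 -> V=0 FIRE
t=10: input=3 -> V=0 FIRE
t=11: input=2 -> V=0 FIRE
t=12: input=3 -> V=0 FIRE
t=13: input=1 -> V=8

Answer: 11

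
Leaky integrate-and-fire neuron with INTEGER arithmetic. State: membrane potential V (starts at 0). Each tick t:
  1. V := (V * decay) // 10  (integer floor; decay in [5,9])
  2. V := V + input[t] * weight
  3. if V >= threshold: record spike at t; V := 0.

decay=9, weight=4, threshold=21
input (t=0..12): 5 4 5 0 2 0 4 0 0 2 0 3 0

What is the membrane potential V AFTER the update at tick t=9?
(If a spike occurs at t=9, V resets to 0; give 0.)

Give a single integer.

Answer: 18

Derivation:
t=0: input=5 -> V=20
t=1: input=4 -> V=0 FIRE
t=2: input=5 -> V=20
t=3: input=0 -> V=18
t=4: input=2 -> V=0 FIRE
t=5: input=0 -> V=0
t=6: input=4 -> V=16
t=7: input=0 -> V=14
t=8: input=0 -> V=12
t=9: input=2 -> V=18
t=10: input=0 -> V=16
t=11: input=3 -> V=0 FIRE
t=12: input=0 -> V=0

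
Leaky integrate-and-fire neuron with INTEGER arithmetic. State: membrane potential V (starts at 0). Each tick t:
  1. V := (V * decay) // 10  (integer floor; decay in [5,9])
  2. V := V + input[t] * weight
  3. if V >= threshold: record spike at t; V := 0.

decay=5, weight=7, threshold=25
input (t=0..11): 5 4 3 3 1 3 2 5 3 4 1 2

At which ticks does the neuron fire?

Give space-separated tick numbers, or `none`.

t=0: input=5 -> V=0 FIRE
t=1: input=4 -> V=0 FIRE
t=2: input=3 -> V=21
t=3: input=3 -> V=0 FIRE
t=4: input=1 -> V=7
t=5: input=3 -> V=24
t=6: input=2 -> V=0 FIRE
t=7: input=5 -> V=0 FIRE
t=8: input=3 -> V=21
t=9: input=4 -> V=0 FIRE
t=10: input=1 -> V=7
t=11: input=2 -> V=17

Answer: 0 1 3 6 7 9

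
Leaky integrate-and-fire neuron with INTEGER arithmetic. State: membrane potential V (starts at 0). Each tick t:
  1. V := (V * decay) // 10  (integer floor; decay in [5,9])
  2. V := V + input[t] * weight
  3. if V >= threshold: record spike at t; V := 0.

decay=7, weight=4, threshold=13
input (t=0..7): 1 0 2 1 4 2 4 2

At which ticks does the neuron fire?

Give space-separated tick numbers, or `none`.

Answer: 4 6

Derivation:
t=0: input=1 -> V=4
t=1: input=0 -> V=2
t=2: input=2 -> V=9
t=3: input=1 -> V=10
t=4: input=4 -> V=0 FIRE
t=5: input=2 -> V=8
t=6: input=4 -> V=0 FIRE
t=7: input=2 -> V=8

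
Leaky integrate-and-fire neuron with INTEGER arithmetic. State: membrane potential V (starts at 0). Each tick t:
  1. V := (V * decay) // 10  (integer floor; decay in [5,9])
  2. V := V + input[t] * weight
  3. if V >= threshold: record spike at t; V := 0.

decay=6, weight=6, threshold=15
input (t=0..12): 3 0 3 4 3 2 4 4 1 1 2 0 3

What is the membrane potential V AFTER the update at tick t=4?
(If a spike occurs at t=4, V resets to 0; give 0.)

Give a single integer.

Answer: 0

Derivation:
t=0: input=3 -> V=0 FIRE
t=1: input=0 -> V=0
t=2: input=3 -> V=0 FIRE
t=3: input=4 -> V=0 FIRE
t=4: input=3 -> V=0 FIRE
t=5: input=2 -> V=12
t=6: input=4 -> V=0 FIRE
t=7: input=4 -> V=0 FIRE
t=8: input=1 -> V=6
t=9: input=1 -> V=9
t=10: input=2 -> V=0 FIRE
t=11: input=0 -> V=0
t=12: input=3 -> V=0 FIRE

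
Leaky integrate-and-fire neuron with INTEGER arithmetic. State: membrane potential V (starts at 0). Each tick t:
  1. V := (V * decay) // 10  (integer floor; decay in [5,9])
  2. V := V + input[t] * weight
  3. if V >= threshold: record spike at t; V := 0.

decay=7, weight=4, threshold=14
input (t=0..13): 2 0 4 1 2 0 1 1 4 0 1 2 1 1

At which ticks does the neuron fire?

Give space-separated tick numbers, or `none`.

t=0: input=2 -> V=8
t=1: input=0 -> V=5
t=2: input=4 -> V=0 FIRE
t=3: input=1 -> V=4
t=4: input=2 -> V=10
t=5: input=0 -> V=7
t=6: input=1 -> V=8
t=7: input=1 -> V=9
t=8: input=4 -> V=0 FIRE
t=9: input=0 -> V=0
t=10: input=1 -> V=4
t=11: input=2 -> V=10
t=12: input=1 -> V=11
t=13: input=1 -> V=11

Answer: 2 8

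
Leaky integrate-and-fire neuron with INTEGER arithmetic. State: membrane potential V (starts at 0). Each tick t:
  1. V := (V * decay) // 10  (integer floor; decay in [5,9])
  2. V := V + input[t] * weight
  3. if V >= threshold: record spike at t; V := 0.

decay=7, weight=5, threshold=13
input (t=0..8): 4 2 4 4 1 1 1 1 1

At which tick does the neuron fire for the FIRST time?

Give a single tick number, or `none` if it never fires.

Answer: 0

Derivation:
t=0: input=4 -> V=0 FIRE
t=1: input=2 -> V=10
t=2: input=4 -> V=0 FIRE
t=3: input=4 -> V=0 FIRE
t=4: input=1 -> V=5
t=5: input=1 -> V=8
t=6: input=1 -> V=10
t=7: input=1 -> V=12
t=8: input=1 -> V=0 FIRE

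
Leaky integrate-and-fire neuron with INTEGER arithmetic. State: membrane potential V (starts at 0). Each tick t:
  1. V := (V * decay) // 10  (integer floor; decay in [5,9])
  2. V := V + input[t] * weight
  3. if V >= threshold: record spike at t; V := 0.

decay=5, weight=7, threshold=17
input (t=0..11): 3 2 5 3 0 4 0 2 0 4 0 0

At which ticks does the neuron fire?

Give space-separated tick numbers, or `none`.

Answer: 0 2 3 5 9

Derivation:
t=0: input=3 -> V=0 FIRE
t=1: input=2 -> V=14
t=2: input=5 -> V=0 FIRE
t=3: input=3 -> V=0 FIRE
t=4: input=0 -> V=0
t=5: input=4 -> V=0 FIRE
t=6: input=0 -> V=0
t=7: input=2 -> V=14
t=8: input=0 -> V=7
t=9: input=4 -> V=0 FIRE
t=10: input=0 -> V=0
t=11: input=0 -> V=0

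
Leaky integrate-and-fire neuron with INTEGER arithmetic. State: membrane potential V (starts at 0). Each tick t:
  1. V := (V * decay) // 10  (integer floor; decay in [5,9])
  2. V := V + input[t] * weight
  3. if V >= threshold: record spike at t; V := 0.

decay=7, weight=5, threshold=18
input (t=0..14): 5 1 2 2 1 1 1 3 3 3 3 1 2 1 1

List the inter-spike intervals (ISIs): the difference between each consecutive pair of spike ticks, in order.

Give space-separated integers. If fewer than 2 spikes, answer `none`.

Answer: 3 4 2 3

Derivation:
t=0: input=5 -> V=0 FIRE
t=1: input=1 -> V=5
t=2: input=2 -> V=13
t=3: input=2 -> V=0 FIRE
t=4: input=1 -> V=5
t=5: input=1 -> V=8
t=6: input=1 -> V=10
t=7: input=3 -> V=0 FIRE
t=8: input=3 -> V=15
t=9: input=3 -> V=0 FIRE
t=10: input=3 -> V=15
t=11: input=1 -> V=15
t=12: input=2 -> V=0 FIRE
t=13: input=1 -> V=5
t=14: input=1 -> V=8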